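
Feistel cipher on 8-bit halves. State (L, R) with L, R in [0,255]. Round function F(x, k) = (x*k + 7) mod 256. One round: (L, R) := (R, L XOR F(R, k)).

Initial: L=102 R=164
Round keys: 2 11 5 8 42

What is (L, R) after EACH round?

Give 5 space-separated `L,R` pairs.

Round 1 (k=2): L=164 R=41
Round 2 (k=11): L=41 R=110
Round 3 (k=5): L=110 R=4
Round 4 (k=8): L=4 R=73
Round 5 (k=42): L=73 R=5

Answer: 164,41 41,110 110,4 4,73 73,5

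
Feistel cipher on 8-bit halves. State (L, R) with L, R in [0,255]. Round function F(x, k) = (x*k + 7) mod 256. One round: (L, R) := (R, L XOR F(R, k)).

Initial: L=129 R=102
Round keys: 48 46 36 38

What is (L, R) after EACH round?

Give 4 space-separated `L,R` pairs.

Answer: 102,166 166,189 189,61 61,168

Derivation:
Round 1 (k=48): L=102 R=166
Round 2 (k=46): L=166 R=189
Round 3 (k=36): L=189 R=61
Round 4 (k=38): L=61 R=168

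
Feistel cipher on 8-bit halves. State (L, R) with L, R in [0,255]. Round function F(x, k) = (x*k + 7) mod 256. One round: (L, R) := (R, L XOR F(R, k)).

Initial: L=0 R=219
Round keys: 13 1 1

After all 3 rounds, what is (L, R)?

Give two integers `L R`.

Round 1 (k=13): L=219 R=38
Round 2 (k=1): L=38 R=246
Round 3 (k=1): L=246 R=219

Answer: 246 219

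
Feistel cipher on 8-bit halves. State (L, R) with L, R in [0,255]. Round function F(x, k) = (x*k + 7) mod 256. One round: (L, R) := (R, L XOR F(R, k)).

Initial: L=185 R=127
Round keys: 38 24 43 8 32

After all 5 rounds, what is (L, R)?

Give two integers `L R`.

Round 1 (k=38): L=127 R=88
Round 2 (k=24): L=88 R=56
Round 3 (k=43): L=56 R=55
Round 4 (k=8): L=55 R=135
Round 5 (k=32): L=135 R=208

Answer: 135 208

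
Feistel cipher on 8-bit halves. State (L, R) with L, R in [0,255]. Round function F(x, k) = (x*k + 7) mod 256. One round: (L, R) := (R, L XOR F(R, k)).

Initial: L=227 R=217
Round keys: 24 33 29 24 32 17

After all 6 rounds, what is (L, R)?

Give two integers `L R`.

Answer: 98 108

Derivation:
Round 1 (k=24): L=217 R=188
Round 2 (k=33): L=188 R=154
Round 3 (k=29): L=154 R=197
Round 4 (k=24): L=197 R=229
Round 5 (k=32): L=229 R=98
Round 6 (k=17): L=98 R=108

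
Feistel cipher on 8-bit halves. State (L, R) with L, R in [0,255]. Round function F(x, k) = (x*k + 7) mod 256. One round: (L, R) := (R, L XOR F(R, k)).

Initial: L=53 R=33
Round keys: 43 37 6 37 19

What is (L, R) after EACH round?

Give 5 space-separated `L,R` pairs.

Answer: 33,167 167,11 11,238 238,102 102,119

Derivation:
Round 1 (k=43): L=33 R=167
Round 2 (k=37): L=167 R=11
Round 3 (k=6): L=11 R=238
Round 4 (k=37): L=238 R=102
Round 5 (k=19): L=102 R=119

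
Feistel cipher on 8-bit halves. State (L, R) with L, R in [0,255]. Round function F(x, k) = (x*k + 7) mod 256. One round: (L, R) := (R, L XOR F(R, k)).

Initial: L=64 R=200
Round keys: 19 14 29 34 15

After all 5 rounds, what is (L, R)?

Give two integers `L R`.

Round 1 (k=19): L=200 R=159
Round 2 (k=14): L=159 R=113
Round 3 (k=29): L=113 R=75
Round 4 (k=34): L=75 R=140
Round 5 (k=15): L=140 R=112

Answer: 140 112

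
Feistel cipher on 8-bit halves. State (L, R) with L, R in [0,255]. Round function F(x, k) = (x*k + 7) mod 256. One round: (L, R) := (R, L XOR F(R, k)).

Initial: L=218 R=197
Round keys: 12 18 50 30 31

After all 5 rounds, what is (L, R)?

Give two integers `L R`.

Answer: 55 118

Derivation:
Round 1 (k=12): L=197 R=153
Round 2 (k=18): L=153 R=12
Round 3 (k=50): L=12 R=198
Round 4 (k=30): L=198 R=55
Round 5 (k=31): L=55 R=118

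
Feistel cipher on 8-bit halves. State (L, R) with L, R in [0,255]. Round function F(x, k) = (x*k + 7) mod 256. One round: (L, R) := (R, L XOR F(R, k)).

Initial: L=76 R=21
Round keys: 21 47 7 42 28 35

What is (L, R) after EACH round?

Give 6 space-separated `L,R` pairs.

Round 1 (k=21): L=21 R=140
Round 2 (k=47): L=140 R=174
Round 3 (k=7): L=174 R=69
Round 4 (k=42): L=69 R=247
Round 5 (k=28): L=247 R=78
Round 6 (k=35): L=78 R=70

Answer: 21,140 140,174 174,69 69,247 247,78 78,70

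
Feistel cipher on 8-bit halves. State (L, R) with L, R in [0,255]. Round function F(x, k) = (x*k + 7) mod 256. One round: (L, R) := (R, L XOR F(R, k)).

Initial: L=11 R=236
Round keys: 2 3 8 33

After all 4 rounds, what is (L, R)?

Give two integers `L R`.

Answer: 171 125

Derivation:
Round 1 (k=2): L=236 R=212
Round 2 (k=3): L=212 R=111
Round 3 (k=8): L=111 R=171
Round 4 (k=33): L=171 R=125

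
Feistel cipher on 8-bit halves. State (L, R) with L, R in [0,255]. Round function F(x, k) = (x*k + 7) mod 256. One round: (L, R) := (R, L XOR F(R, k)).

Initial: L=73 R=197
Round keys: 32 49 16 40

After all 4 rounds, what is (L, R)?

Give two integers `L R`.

Round 1 (k=32): L=197 R=238
Round 2 (k=49): L=238 R=80
Round 3 (k=16): L=80 R=233
Round 4 (k=40): L=233 R=63

Answer: 233 63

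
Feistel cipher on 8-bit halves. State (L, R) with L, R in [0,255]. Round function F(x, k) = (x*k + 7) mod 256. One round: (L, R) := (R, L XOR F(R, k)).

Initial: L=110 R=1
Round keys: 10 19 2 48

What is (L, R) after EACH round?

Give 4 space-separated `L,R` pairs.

Round 1 (k=10): L=1 R=127
Round 2 (k=19): L=127 R=117
Round 3 (k=2): L=117 R=142
Round 4 (k=48): L=142 R=210

Answer: 1,127 127,117 117,142 142,210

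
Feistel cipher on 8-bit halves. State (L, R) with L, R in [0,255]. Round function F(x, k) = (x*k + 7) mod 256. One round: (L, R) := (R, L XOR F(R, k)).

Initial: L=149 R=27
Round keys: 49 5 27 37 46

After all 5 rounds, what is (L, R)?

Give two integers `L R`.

Answer: 225 64

Derivation:
Round 1 (k=49): L=27 R=167
Round 2 (k=5): L=167 R=81
Round 3 (k=27): L=81 R=53
Round 4 (k=37): L=53 R=225
Round 5 (k=46): L=225 R=64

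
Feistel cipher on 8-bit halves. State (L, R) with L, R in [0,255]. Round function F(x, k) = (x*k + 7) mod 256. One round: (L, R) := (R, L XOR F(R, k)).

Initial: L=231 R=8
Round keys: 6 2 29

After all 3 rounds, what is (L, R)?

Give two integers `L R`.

Answer: 175 10

Derivation:
Round 1 (k=6): L=8 R=208
Round 2 (k=2): L=208 R=175
Round 3 (k=29): L=175 R=10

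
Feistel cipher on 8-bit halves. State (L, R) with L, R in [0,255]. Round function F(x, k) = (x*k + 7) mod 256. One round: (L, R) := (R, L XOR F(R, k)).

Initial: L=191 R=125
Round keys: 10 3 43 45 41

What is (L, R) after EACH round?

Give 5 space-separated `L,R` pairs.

Round 1 (k=10): L=125 R=86
Round 2 (k=3): L=86 R=116
Round 3 (k=43): L=116 R=213
Round 4 (k=45): L=213 R=12
Round 5 (k=41): L=12 R=38

Answer: 125,86 86,116 116,213 213,12 12,38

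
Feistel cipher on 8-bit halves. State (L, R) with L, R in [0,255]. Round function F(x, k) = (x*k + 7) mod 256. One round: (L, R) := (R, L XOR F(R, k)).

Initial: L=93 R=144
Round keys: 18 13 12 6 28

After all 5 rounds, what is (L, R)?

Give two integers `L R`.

Round 1 (k=18): L=144 R=122
Round 2 (k=13): L=122 R=169
Round 3 (k=12): L=169 R=137
Round 4 (k=6): L=137 R=148
Round 5 (k=28): L=148 R=190

Answer: 148 190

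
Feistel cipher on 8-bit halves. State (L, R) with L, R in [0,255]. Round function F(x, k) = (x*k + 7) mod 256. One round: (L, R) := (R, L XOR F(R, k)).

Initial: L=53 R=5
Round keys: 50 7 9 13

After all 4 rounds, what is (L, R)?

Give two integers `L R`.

Answer: 25 58

Derivation:
Round 1 (k=50): L=5 R=52
Round 2 (k=7): L=52 R=118
Round 3 (k=9): L=118 R=25
Round 4 (k=13): L=25 R=58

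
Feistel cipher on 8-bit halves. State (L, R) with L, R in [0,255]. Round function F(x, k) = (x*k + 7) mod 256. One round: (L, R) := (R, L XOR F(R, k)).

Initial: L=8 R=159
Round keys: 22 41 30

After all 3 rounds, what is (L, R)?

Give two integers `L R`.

Answer: 55 192

Derivation:
Round 1 (k=22): L=159 R=185
Round 2 (k=41): L=185 R=55
Round 3 (k=30): L=55 R=192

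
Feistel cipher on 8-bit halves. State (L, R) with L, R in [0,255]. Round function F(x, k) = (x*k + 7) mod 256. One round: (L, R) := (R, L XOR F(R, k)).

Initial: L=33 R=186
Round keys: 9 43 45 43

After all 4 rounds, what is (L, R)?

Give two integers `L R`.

Round 1 (k=9): L=186 R=176
Round 2 (k=43): L=176 R=45
Round 3 (k=45): L=45 R=64
Round 4 (k=43): L=64 R=234

Answer: 64 234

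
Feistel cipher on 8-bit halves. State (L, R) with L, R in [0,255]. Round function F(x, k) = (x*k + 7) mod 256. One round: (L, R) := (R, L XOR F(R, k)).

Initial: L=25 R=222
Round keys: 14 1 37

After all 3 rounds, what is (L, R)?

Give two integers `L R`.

Round 1 (k=14): L=222 R=50
Round 2 (k=1): L=50 R=231
Round 3 (k=37): L=231 R=88

Answer: 231 88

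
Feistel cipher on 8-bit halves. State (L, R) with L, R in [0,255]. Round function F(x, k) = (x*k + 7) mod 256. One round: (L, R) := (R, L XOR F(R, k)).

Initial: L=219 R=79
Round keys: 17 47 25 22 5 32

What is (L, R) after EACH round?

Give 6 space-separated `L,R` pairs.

Round 1 (k=17): L=79 R=157
Round 2 (k=47): L=157 R=149
Round 3 (k=25): L=149 R=9
Round 4 (k=22): L=9 R=88
Round 5 (k=5): L=88 R=182
Round 6 (k=32): L=182 R=159

Answer: 79,157 157,149 149,9 9,88 88,182 182,159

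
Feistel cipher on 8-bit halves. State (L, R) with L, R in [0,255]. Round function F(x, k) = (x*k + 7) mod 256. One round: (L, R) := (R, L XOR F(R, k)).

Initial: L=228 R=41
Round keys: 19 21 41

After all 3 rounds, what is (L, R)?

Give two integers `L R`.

Answer: 28 117

Derivation:
Round 1 (k=19): L=41 R=246
Round 2 (k=21): L=246 R=28
Round 3 (k=41): L=28 R=117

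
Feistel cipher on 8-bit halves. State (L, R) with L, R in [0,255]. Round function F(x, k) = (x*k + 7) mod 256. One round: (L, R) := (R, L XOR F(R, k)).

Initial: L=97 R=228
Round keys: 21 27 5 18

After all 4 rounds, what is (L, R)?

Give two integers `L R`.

Answer: 182 50

Derivation:
Round 1 (k=21): L=228 R=218
Round 2 (k=27): L=218 R=225
Round 3 (k=5): L=225 R=182
Round 4 (k=18): L=182 R=50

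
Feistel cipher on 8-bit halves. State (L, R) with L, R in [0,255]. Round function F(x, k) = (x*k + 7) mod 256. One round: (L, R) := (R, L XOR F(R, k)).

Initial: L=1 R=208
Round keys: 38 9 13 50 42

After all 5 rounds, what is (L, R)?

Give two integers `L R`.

Answer: 158 101

Derivation:
Round 1 (k=38): L=208 R=230
Round 2 (k=9): L=230 R=205
Round 3 (k=13): L=205 R=150
Round 4 (k=50): L=150 R=158
Round 5 (k=42): L=158 R=101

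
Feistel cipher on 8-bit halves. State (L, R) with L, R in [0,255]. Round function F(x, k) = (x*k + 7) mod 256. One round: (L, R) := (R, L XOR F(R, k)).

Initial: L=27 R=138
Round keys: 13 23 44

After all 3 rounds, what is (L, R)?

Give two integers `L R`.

Answer: 47 9

Derivation:
Round 1 (k=13): L=138 R=18
Round 2 (k=23): L=18 R=47
Round 3 (k=44): L=47 R=9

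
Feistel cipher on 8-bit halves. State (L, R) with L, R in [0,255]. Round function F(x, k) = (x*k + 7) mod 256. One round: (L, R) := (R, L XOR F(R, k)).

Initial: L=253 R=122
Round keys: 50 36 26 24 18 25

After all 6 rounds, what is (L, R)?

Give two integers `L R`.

Answer: 212 241

Derivation:
Round 1 (k=50): L=122 R=38
Round 2 (k=36): L=38 R=37
Round 3 (k=26): L=37 R=239
Round 4 (k=24): L=239 R=74
Round 5 (k=18): L=74 R=212
Round 6 (k=25): L=212 R=241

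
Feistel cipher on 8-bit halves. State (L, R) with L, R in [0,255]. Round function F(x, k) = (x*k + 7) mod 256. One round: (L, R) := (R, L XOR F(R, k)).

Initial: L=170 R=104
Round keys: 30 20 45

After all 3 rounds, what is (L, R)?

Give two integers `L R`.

Round 1 (k=30): L=104 R=157
Round 2 (k=20): L=157 R=35
Round 3 (k=45): L=35 R=179

Answer: 35 179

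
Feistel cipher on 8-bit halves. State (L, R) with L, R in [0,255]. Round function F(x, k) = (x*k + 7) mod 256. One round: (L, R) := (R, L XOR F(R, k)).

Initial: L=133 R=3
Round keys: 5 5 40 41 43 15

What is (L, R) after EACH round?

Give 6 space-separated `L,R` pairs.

Answer: 3,147 147,229 229,92 92,38 38,53 53,4

Derivation:
Round 1 (k=5): L=3 R=147
Round 2 (k=5): L=147 R=229
Round 3 (k=40): L=229 R=92
Round 4 (k=41): L=92 R=38
Round 5 (k=43): L=38 R=53
Round 6 (k=15): L=53 R=4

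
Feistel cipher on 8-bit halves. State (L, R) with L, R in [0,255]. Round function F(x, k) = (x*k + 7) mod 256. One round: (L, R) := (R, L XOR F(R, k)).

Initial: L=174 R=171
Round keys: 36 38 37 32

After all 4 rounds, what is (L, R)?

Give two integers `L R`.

Answer: 192 185

Derivation:
Round 1 (k=36): L=171 R=189
Round 2 (k=38): L=189 R=190
Round 3 (k=37): L=190 R=192
Round 4 (k=32): L=192 R=185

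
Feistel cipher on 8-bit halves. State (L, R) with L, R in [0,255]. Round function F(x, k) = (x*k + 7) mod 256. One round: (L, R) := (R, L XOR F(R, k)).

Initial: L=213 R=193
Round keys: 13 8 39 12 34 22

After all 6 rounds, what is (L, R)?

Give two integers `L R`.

Round 1 (k=13): L=193 R=1
Round 2 (k=8): L=1 R=206
Round 3 (k=39): L=206 R=104
Round 4 (k=12): L=104 R=41
Round 5 (k=34): L=41 R=17
Round 6 (k=22): L=17 R=84

Answer: 17 84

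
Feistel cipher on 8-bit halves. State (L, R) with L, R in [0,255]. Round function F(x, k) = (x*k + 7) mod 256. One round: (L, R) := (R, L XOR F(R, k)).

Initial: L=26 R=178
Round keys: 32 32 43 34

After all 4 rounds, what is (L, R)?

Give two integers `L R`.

Answer: 211 24

Derivation:
Round 1 (k=32): L=178 R=93
Round 2 (k=32): L=93 R=21
Round 3 (k=43): L=21 R=211
Round 4 (k=34): L=211 R=24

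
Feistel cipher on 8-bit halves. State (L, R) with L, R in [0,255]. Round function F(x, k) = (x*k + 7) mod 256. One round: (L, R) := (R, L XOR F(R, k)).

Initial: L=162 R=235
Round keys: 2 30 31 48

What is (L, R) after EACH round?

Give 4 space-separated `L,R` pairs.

Answer: 235,127 127,2 2,58 58,229

Derivation:
Round 1 (k=2): L=235 R=127
Round 2 (k=30): L=127 R=2
Round 3 (k=31): L=2 R=58
Round 4 (k=48): L=58 R=229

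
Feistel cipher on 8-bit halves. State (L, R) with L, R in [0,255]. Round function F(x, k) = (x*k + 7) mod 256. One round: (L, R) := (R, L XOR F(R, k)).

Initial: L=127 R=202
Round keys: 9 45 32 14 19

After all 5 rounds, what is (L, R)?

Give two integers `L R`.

Answer: 98 244

Derivation:
Round 1 (k=9): L=202 R=94
Round 2 (k=45): L=94 R=71
Round 3 (k=32): L=71 R=185
Round 4 (k=14): L=185 R=98
Round 5 (k=19): L=98 R=244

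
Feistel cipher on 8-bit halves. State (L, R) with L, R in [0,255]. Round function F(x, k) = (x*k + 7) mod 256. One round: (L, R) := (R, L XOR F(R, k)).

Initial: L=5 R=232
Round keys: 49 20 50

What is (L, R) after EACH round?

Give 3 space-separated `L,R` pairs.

Round 1 (k=49): L=232 R=106
Round 2 (k=20): L=106 R=167
Round 3 (k=50): L=167 R=207

Answer: 232,106 106,167 167,207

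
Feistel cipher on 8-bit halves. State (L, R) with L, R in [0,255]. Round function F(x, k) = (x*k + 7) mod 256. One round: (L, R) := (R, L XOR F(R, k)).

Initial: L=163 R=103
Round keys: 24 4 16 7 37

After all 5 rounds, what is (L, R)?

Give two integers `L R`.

Answer: 4 144

Derivation:
Round 1 (k=24): L=103 R=12
Round 2 (k=4): L=12 R=80
Round 3 (k=16): L=80 R=11
Round 4 (k=7): L=11 R=4
Round 5 (k=37): L=4 R=144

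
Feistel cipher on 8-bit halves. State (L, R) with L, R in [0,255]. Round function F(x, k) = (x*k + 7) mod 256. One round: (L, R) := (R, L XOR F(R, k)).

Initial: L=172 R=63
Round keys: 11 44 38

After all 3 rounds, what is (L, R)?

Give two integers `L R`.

Answer: 248 199

Derivation:
Round 1 (k=11): L=63 R=16
Round 2 (k=44): L=16 R=248
Round 3 (k=38): L=248 R=199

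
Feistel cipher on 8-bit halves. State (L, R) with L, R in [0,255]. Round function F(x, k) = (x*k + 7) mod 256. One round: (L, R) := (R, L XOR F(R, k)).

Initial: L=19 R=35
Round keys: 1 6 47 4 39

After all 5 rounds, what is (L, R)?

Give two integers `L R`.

Answer: 57 166

Derivation:
Round 1 (k=1): L=35 R=57
Round 2 (k=6): L=57 R=126
Round 3 (k=47): L=126 R=16
Round 4 (k=4): L=16 R=57
Round 5 (k=39): L=57 R=166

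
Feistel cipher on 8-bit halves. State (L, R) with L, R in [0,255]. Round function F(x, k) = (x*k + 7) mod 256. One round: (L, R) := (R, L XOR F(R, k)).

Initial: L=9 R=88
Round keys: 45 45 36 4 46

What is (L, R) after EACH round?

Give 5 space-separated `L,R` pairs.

Answer: 88,118 118,157 157,109 109,38 38,182

Derivation:
Round 1 (k=45): L=88 R=118
Round 2 (k=45): L=118 R=157
Round 3 (k=36): L=157 R=109
Round 4 (k=4): L=109 R=38
Round 5 (k=46): L=38 R=182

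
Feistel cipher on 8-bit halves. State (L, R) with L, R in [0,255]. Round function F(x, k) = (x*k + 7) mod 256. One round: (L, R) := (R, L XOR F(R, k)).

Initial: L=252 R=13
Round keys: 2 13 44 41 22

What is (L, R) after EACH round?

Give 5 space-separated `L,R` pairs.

Round 1 (k=2): L=13 R=221
Round 2 (k=13): L=221 R=77
Round 3 (k=44): L=77 R=158
Round 4 (k=41): L=158 R=24
Round 5 (k=22): L=24 R=137

Answer: 13,221 221,77 77,158 158,24 24,137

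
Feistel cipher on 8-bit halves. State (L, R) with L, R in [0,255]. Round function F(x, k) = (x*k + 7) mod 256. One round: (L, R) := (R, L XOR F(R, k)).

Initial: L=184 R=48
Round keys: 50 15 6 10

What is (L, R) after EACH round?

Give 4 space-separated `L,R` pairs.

Answer: 48,223 223,40 40,40 40,191

Derivation:
Round 1 (k=50): L=48 R=223
Round 2 (k=15): L=223 R=40
Round 3 (k=6): L=40 R=40
Round 4 (k=10): L=40 R=191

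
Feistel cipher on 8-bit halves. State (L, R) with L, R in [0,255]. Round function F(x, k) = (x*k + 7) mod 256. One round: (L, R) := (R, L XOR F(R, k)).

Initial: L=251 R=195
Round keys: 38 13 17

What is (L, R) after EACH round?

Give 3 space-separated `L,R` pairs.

Answer: 195,2 2,226 226,11

Derivation:
Round 1 (k=38): L=195 R=2
Round 2 (k=13): L=2 R=226
Round 3 (k=17): L=226 R=11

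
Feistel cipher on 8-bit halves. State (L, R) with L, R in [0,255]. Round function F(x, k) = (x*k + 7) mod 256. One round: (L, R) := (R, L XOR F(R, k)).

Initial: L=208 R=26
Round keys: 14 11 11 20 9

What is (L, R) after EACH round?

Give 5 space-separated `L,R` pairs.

Answer: 26,163 163,18 18,110 110,141 141,146

Derivation:
Round 1 (k=14): L=26 R=163
Round 2 (k=11): L=163 R=18
Round 3 (k=11): L=18 R=110
Round 4 (k=20): L=110 R=141
Round 5 (k=9): L=141 R=146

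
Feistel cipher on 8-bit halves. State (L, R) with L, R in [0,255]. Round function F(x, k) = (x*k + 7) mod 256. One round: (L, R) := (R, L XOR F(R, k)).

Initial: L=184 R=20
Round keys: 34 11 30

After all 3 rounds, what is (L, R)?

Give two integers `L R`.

Answer: 16 240

Derivation:
Round 1 (k=34): L=20 R=23
Round 2 (k=11): L=23 R=16
Round 3 (k=30): L=16 R=240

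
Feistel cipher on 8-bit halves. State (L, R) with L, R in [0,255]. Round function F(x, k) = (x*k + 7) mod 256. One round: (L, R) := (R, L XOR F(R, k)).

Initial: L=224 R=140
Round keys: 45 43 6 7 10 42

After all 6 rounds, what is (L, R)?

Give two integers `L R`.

Answer: 193 126

Derivation:
Round 1 (k=45): L=140 R=67
Round 2 (k=43): L=67 R=196
Round 3 (k=6): L=196 R=220
Round 4 (k=7): L=220 R=207
Round 5 (k=10): L=207 R=193
Round 6 (k=42): L=193 R=126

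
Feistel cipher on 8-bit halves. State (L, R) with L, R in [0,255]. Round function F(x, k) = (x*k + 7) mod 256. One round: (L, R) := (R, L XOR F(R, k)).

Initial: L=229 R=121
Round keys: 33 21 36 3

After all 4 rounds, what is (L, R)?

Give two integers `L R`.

Answer: 14 248

Derivation:
Round 1 (k=33): L=121 R=69
Round 2 (k=21): L=69 R=201
Round 3 (k=36): L=201 R=14
Round 4 (k=3): L=14 R=248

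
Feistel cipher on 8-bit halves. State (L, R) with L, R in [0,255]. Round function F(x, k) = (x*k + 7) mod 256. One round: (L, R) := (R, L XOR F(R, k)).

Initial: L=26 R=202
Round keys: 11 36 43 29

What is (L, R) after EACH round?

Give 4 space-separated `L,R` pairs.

Round 1 (k=11): L=202 R=175
Round 2 (k=36): L=175 R=105
Round 3 (k=43): L=105 R=5
Round 4 (k=29): L=5 R=241

Answer: 202,175 175,105 105,5 5,241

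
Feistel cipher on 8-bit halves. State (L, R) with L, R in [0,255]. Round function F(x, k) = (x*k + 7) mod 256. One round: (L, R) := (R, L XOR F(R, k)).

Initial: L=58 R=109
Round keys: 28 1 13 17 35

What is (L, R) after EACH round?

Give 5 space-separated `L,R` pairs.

Round 1 (k=28): L=109 R=201
Round 2 (k=1): L=201 R=189
Round 3 (k=13): L=189 R=105
Round 4 (k=17): L=105 R=189
Round 5 (k=35): L=189 R=183

Answer: 109,201 201,189 189,105 105,189 189,183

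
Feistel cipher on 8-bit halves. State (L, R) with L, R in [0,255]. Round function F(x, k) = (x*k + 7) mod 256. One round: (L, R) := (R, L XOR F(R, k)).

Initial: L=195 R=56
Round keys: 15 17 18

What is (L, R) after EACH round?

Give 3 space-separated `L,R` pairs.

Answer: 56,140 140,107 107,1

Derivation:
Round 1 (k=15): L=56 R=140
Round 2 (k=17): L=140 R=107
Round 3 (k=18): L=107 R=1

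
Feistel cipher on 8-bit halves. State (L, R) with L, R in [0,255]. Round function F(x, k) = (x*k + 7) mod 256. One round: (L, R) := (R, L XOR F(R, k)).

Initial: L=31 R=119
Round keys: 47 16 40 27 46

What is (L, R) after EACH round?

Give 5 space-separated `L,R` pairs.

Answer: 119,255 255,128 128,248 248,175 175,129

Derivation:
Round 1 (k=47): L=119 R=255
Round 2 (k=16): L=255 R=128
Round 3 (k=40): L=128 R=248
Round 4 (k=27): L=248 R=175
Round 5 (k=46): L=175 R=129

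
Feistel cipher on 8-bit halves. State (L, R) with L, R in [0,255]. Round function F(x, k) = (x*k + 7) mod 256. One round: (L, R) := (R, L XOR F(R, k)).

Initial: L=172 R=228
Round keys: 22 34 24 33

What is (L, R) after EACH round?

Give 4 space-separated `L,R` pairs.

Round 1 (k=22): L=228 R=51
Round 2 (k=34): L=51 R=41
Round 3 (k=24): L=41 R=236
Round 4 (k=33): L=236 R=90

Answer: 228,51 51,41 41,236 236,90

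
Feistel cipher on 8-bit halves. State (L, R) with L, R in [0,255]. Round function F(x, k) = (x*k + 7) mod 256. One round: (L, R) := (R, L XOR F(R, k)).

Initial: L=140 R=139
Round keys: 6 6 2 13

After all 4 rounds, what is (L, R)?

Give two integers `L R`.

Answer: 166 91

Derivation:
Round 1 (k=6): L=139 R=197
Round 2 (k=6): L=197 R=46
Round 3 (k=2): L=46 R=166
Round 4 (k=13): L=166 R=91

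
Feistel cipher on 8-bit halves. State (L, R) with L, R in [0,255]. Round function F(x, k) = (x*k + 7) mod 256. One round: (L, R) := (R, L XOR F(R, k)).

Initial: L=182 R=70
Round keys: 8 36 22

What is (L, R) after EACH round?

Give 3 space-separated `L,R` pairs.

Answer: 70,129 129,109 109,228

Derivation:
Round 1 (k=8): L=70 R=129
Round 2 (k=36): L=129 R=109
Round 3 (k=22): L=109 R=228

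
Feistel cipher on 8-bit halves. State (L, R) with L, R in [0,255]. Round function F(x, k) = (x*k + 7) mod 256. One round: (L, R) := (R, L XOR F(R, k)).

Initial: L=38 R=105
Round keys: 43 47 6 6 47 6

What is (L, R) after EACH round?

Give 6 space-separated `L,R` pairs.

Round 1 (k=43): L=105 R=140
Round 2 (k=47): L=140 R=210
Round 3 (k=6): L=210 R=127
Round 4 (k=6): L=127 R=211
Round 5 (k=47): L=211 R=187
Round 6 (k=6): L=187 R=186

Answer: 105,140 140,210 210,127 127,211 211,187 187,186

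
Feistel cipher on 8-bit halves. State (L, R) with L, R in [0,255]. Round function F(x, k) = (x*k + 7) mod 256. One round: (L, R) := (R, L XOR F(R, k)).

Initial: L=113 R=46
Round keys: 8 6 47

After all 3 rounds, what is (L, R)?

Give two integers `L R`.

Answer: 5 244

Derivation:
Round 1 (k=8): L=46 R=6
Round 2 (k=6): L=6 R=5
Round 3 (k=47): L=5 R=244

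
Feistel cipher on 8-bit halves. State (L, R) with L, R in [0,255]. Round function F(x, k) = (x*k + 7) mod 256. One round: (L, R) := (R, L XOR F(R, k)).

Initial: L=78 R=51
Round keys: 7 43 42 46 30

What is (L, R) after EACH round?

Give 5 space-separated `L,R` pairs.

Round 1 (k=7): L=51 R=34
Round 2 (k=43): L=34 R=142
Round 3 (k=42): L=142 R=113
Round 4 (k=46): L=113 R=219
Round 5 (k=30): L=219 R=192

Answer: 51,34 34,142 142,113 113,219 219,192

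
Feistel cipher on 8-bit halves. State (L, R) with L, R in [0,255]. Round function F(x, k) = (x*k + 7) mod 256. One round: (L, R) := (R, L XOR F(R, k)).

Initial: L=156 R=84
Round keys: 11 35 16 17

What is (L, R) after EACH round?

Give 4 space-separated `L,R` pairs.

Answer: 84,63 63,240 240,56 56,79

Derivation:
Round 1 (k=11): L=84 R=63
Round 2 (k=35): L=63 R=240
Round 3 (k=16): L=240 R=56
Round 4 (k=17): L=56 R=79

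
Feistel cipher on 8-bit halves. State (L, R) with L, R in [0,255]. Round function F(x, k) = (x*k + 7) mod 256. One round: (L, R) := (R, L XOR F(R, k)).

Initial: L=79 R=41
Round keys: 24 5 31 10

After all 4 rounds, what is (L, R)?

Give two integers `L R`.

Round 1 (k=24): L=41 R=144
Round 2 (k=5): L=144 R=254
Round 3 (k=31): L=254 R=89
Round 4 (k=10): L=89 R=127

Answer: 89 127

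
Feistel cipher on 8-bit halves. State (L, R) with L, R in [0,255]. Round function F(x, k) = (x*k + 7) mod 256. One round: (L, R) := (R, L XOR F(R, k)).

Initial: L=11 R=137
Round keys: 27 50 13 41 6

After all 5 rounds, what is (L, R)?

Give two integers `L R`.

Round 1 (k=27): L=137 R=113
Round 2 (k=50): L=113 R=144
Round 3 (k=13): L=144 R=38
Round 4 (k=41): L=38 R=141
Round 5 (k=6): L=141 R=115

Answer: 141 115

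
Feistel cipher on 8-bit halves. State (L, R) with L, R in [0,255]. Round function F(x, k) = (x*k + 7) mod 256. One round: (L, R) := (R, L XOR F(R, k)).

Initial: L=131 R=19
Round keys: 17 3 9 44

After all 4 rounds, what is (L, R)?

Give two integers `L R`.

Answer: 201 226

Derivation:
Round 1 (k=17): L=19 R=201
Round 2 (k=3): L=201 R=113
Round 3 (k=9): L=113 R=201
Round 4 (k=44): L=201 R=226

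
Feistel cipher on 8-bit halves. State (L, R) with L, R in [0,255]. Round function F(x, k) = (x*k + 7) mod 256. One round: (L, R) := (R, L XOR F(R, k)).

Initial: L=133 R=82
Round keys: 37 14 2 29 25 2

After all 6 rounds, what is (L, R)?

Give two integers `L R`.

Answer: 177 220

Derivation:
Round 1 (k=37): L=82 R=100
Round 2 (k=14): L=100 R=45
Round 3 (k=2): L=45 R=5
Round 4 (k=29): L=5 R=181
Round 5 (k=25): L=181 R=177
Round 6 (k=2): L=177 R=220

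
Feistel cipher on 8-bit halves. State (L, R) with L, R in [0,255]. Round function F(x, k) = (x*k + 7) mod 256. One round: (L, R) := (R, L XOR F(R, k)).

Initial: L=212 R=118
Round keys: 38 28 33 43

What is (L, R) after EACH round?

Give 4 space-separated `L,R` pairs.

Answer: 118,95 95,29 29,155 155,13

Derivation:
Round 1 (k=38): L=118 R=95
Round 2 (k=28): L=95 R=29
Round 3 (k=33): L=29 R=155
Round 4 (k=43): L=155 R=13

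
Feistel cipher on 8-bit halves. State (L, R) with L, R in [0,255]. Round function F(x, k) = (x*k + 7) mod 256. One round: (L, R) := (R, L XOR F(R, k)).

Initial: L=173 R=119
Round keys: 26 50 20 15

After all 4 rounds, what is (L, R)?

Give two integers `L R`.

Round 1 (k=26): L=119 R=176
Round 2 (k=50): L=176 R=16
Round 3 (k=20): L=16 R=247
Round 4 (k=15): L=247 R=144

Answer: 247 144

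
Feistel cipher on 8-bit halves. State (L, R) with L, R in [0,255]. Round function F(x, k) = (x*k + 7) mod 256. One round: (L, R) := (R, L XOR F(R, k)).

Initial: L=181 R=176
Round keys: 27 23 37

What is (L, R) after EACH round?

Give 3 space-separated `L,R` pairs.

Answer: 176,34 34,165 165,194

Derivation:
Round 1 (k=27): L=176 R=34
Round 2 (k=23): L=34 R=165
Round 3 (k=37): L=165 R=194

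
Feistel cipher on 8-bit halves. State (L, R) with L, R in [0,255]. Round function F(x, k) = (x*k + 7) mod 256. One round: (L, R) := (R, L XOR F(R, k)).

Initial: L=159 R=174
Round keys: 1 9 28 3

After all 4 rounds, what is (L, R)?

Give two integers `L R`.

Round 1 (k=1): L=174 R=42
Round 2 (k=9): L=42 R=47
Round 3 (k=28): L=47 R=1
Round 4 (k=3): L=1 R=37

Answer: 1 37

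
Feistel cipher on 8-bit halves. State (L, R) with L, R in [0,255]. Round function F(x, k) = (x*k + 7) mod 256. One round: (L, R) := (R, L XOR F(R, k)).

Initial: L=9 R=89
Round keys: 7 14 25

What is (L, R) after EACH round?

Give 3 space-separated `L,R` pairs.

Answer: 89,127 127,160 160,216

Derivation:
Round 1 (k=7): L=89 R=127
Round 2 (k=14): L=127 R=160
Round 3 (k=25): L=160 R=216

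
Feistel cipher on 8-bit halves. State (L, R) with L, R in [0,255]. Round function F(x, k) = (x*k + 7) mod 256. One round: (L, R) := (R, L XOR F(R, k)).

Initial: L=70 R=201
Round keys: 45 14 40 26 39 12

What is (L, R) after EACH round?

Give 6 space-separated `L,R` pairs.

Round 1 (k=45): L=201 R=26
Round 2 (k=14): L=26 R=186
Round 3 (k=40): L=186 R=13
Round 4 (k=26): L=13 R=227
Round 5 (k=39): L=227 R=145
Round 6 (k=12): L=145 R=48

Answer: 201,26 26,186 186,13 13,227 227,145 145,48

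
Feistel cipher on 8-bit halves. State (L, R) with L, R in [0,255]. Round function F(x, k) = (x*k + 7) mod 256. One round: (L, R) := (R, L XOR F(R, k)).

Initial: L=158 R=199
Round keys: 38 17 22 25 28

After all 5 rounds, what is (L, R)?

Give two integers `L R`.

Round 1 (k=38): L=199 R=15
Round 2 (k=17): L=15 R=193
Round 3 (k=22): L=193 R=146
Round 4 (k=25): L=146 R=136
Round 5 (k=28): L=136 R=117

Answer: 136 117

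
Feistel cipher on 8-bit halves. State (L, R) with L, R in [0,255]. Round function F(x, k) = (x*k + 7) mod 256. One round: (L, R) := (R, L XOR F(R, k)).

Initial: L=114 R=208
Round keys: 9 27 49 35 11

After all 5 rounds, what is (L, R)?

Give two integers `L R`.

Answer: 121 250

Derivation:
Round 1 (k=9): L=208 R=37
Round 2 (k=27): L=37 R=62
Round 3 (k=49): L=62 R=192
Round 4 (k=35): L=192 R=121
Round 5 (k=11): L=121 R=250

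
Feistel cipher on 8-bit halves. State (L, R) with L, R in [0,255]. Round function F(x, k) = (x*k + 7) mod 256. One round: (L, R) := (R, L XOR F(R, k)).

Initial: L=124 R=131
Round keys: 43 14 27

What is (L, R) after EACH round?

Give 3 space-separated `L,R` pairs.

Answer: 131,116 116,220 220,79

Derivation:
Round 1 (k=43): L=131 R=116
Round 2 (k=14): L=116 R=220
Round 3 (k=27): L=220 R=79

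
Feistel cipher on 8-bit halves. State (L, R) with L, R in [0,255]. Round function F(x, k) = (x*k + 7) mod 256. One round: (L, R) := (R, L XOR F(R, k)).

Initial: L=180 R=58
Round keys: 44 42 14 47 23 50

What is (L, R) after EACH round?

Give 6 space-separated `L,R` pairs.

Round 1 (k=44): L=58 R=75
Round 2 (k=42): L=75 R=111
Round 3 (k=14): L=111 R=82
Round 4 (k=47): L=82 R=122
Round 5 (k=23): L=122 R=175
Round 6 (k=50): L=175 R=79

Answer: 58,75 75,111 111,82 82,122 122,175 175,79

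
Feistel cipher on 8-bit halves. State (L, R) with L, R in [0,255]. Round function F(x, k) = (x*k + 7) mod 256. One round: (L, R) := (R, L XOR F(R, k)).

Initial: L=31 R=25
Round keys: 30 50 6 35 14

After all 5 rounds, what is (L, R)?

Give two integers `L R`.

Answer: 112 30

Derivation:
Round 1 (k=30): L=25 R=234
Round 2 (k=50): L=234 R=162
Round 3 (k=6): L=162 R=57
Round 4 (k=35): L=57 R=112
Round 5 (k=14): L=112 R=30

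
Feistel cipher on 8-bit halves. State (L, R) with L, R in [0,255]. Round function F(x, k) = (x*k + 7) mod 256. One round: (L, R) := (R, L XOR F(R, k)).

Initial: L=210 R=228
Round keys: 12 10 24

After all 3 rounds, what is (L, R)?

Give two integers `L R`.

Round 1 (k=12): L=228 R=101
Round 2 (k=10): L=101 R=29
Round 3 (k=24): L=29 R=218

Answer: 29 218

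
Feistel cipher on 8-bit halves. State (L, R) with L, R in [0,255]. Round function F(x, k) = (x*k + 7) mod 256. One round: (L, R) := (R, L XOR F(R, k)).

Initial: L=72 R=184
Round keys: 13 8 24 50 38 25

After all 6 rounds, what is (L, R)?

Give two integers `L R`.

Round 1 (k=13): L=184 R=23
Round 2 (k=8): L=23 R=7
Round 3 (k=24): L=7 R=184
Round 4 (k=50): L=184 R=240
Round 5 (k=38): L=240 R=31
Round 6 (k=25): L=31 R=254

Answer: 31 254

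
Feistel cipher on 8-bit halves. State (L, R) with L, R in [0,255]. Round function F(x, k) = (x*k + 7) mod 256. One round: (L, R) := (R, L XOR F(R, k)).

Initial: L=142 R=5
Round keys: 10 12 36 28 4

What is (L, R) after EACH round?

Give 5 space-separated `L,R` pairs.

Round 1 (k=10): L=5 R=183
Round 2 (k=12): L=183 R=158
Round 3 (k=36): L=158 R=136
Round 4 (k=28): L=136 R=121
Round 5 (k=4): L=121 R=99

Answer: 5,183 183,158 158,136 136,121 121,99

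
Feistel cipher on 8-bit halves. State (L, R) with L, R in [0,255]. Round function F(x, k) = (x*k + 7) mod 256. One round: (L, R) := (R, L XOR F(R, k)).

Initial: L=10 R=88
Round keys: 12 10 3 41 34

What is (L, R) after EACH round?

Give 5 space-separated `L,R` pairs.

Answer: 88,45 45,145 145,151 151,167 167,162

Derivation:
Round 1 (k=12): L=88 R=45
Round 2 (k=10): L=45 R=145
Round 3 (k=3): L=145 R=151
Round 4 (k=41): L=151 R=167
Round 5 (k=34): L=167 R=162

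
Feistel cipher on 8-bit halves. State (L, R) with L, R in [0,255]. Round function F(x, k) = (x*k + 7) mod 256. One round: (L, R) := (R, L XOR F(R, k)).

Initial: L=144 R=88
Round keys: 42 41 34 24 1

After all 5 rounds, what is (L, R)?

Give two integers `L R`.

Round 1 (k=42): L=88 R=231
Round 2 (k=41): L=231 R=94
Round 3 (k=34): L=94 R=100
Round 4 (k=24): L=100 R=57
Round 5 (k=1): L=57 R=36

Answer: 57 36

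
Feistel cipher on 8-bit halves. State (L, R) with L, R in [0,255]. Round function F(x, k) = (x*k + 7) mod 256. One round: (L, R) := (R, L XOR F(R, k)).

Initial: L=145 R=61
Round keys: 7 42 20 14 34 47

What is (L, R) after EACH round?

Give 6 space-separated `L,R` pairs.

Round 1 (k=7): L=61 R=35
Round 2 (k=42): L=35 R=248
Round 3 (k=20): L=248 R=68
Round 4 (k=14): L=68 R=71
Round 5 (k=34): L=71 R=49
Round 6 (k=47): L=49 R=65

Answer: 61,35 35,248 248,68 68,71 71,49 49,65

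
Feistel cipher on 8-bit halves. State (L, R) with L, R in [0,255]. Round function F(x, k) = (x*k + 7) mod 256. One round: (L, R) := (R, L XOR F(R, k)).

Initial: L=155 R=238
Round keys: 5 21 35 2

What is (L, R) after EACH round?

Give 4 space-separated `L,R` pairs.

Round 1 (k=5): L=238 R=54
Round 2 (k=21): L=54 R=155
Round 3 (k=35): L=155 R=14
Round 4 (k=2): L=14 R=184

Answer: 238,54 54,155 155,14 14,184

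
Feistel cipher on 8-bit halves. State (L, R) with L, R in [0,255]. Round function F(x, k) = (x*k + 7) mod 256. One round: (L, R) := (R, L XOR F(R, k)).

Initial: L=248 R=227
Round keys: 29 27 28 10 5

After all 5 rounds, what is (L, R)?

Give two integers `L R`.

Answer: 11 103

Derivation:
Round 1 (k=29): L=227 R=70
Round 2 (k=27): L=70 R=138
Round 3 (k=28): L=138 R=89
Round 4 (k=10): L=89 R=11
Round 5 (k=5): L=11 R=103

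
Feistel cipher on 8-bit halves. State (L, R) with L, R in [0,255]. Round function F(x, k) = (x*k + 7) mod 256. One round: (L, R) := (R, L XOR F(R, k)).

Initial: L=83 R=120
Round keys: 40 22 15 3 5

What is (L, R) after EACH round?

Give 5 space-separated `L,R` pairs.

Round 1 (k=40): L=120 R=148
Round 2 (k=22): L=148 R=199
Round 3 (k=15): L=199 R=36
Round 4 (k=3): L=36 R=180
Round 5 (k=5): L=180 R=175

Answer: 120,148 148,199 199,36 36,180 180,175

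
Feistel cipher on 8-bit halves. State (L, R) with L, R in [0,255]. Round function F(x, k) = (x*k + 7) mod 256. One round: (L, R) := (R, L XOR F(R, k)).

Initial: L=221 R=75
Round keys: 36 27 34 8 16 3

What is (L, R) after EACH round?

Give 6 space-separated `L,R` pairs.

Answer: 75,78 78,10 10,21 21,165 165,66 66,104

Derivation:
Round 1 (k=36): L=75 R=78
Round 2 (k=27): L=78 R=10
Round 3 (k=34): L=10 R=21
Round 4 (k=8): L=21 R=165
Round 5 (k=16): L=165 R=66
Round 6 (k=3): L=66 R=104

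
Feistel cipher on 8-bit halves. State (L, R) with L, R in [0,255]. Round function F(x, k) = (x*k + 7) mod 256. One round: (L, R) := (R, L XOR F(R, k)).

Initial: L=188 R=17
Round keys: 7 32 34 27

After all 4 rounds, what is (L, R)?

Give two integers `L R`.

Round 1 (k=7): L=17 R=194
Round 2 (k=32): L=194 R=86
Round 3 (k=34): L=86 R=177
Round 4 (k=27): L=177 R=228

Answer: 177 228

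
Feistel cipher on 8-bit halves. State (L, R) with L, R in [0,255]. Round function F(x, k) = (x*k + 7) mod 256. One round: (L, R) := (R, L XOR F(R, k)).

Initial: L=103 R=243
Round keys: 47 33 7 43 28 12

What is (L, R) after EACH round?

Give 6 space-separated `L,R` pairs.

Round 1 (k=47): L=243 R=195
Round 2 (k=33): L=195 R=217
Round 3 (k=7): L=217 R=53
Round 4 (k=43): L=53 R=55
Round 5 (k=28): L=55 R=62
Round 6 (k=12): L=62 R=216

Answer: 243,195 195,217 217,53 53,55 55,62 62,216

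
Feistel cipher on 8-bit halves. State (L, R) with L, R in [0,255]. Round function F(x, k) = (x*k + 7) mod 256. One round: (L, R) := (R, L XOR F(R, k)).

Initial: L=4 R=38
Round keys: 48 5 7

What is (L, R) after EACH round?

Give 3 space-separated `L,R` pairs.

Round 1 (k=48): L=38 R=35
Round 2 (k=5): L=35 R=144
Round 3 (k=7): L=144 R=212

Answer: 38,35 35,144 144,212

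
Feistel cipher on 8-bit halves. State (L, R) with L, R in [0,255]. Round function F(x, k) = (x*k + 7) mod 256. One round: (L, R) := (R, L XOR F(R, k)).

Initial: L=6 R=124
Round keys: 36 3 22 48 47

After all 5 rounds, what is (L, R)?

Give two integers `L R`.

Round 1 (k=36): L=124 R=113
Round 2 (k=3): L=113 R=38
Round 3 (k=22): L=38 R=58
Round 4 (k=48): L=58 R=193
Round 5 (k=47): L=193 R=76

Answer: 193 76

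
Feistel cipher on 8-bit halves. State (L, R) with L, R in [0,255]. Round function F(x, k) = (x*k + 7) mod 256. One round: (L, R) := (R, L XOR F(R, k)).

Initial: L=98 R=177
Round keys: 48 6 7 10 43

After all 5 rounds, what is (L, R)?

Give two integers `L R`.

Round 1 (k=48): L=177 R=85
Round 2 (k=6): L=85 R=180
Round 3 (k=7): L=180 R=166
Round 4 (k=10): L=166 R=55
Round 5 (k=43): L=55 R=226

Answer: 55 226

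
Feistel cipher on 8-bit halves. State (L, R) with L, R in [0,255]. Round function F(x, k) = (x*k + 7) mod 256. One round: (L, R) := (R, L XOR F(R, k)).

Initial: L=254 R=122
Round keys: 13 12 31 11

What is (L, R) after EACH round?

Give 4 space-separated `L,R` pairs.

Round 1 (k=13): L=122 R=199
Round 2 (k=12): L=199 R=33
Round 3 (k=31): L=33 R=193
Round 4 (k=11): L=193 R=115

Answer: 122,199 199,33 33,193 193,115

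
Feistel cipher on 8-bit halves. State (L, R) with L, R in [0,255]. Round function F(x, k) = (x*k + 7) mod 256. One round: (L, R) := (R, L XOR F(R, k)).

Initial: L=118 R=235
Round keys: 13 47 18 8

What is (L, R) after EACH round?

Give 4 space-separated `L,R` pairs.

Round 1 (k=13): L=235 R=128
Round 2 (k=47): L=128 R=108
Round 3 (k=18): L=108 R=31
Round 4 (k=8): L=31 R=147

Answer: 235,128 128,108 108,31 31,147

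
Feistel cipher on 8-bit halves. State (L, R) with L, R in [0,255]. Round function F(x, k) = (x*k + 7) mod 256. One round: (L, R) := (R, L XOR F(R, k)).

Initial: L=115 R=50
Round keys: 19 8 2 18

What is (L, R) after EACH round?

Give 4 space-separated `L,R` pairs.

Round 1 (k=19): L=50 R=206
Round 2 (k=8): L=206 R=69
Round 3 (k=2): L=69 R=95
Round 4 (k=18): L=95 R=240

Answer: 50,206 206,69 69,95 95,240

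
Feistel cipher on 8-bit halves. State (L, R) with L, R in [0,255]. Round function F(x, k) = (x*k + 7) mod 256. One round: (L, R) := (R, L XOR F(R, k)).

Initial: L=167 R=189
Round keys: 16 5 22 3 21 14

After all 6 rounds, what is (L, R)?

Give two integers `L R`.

Answer: 138 217

Derivation:
Round 1 (k=16): L=189 R=112
Round 2 (k=5): L=112 R=138
Round 3 (k=22): L=138 R=147
Round 4 (k=3): L=147 R=74
Round 5 (k=21): L=74 R=138
Round 6 (k=14): L=138 R=217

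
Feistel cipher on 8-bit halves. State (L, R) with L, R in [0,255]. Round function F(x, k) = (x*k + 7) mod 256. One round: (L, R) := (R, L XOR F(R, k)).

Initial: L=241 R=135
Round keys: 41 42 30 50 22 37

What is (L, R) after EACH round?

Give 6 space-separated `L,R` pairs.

Round 1 (k=41): L=135 R=87
Round 2 (k=42): L=87 R=202
Round 3 (k=30): L=202 R=228
Round 4 (k=50): L=228 R=69
Round 5 (k=22): L=69 R=17
Round 6 (k=37): L=17 R=57

Answer: 135,87 87,202 202,228 228,69 69,17 17,57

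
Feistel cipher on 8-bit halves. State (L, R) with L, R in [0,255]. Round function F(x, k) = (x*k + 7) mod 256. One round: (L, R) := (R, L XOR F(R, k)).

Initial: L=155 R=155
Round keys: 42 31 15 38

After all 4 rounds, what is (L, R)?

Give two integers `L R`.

Round 1 (k=42): L=155 R=238
Round 2 (k=31): L=238 R=66
Round 3 (k=15): L=66 R=11
Round 4 (k=38): L=11 R=235

Answer: 11 235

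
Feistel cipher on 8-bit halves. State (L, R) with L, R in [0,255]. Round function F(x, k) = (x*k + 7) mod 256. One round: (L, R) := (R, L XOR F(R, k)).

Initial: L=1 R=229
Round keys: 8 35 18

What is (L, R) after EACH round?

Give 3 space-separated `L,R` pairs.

Round 1 (k=8): L=229 R=46
Round 2 (k=35): L=46 R=180
Round 3 (k=18): L=180 R=129

Answer: 229,46 46,180 180,129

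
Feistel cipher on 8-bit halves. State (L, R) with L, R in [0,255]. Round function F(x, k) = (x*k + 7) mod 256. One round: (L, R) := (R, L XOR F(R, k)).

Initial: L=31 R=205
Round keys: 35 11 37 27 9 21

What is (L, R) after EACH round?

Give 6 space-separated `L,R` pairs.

Round 1 (k=35): L=205 R=17
Round 2 (k=11): L=17 R=15
Round 3 (k=37): L=15 R=35
Round 4 (k=27): L=35 R=183
Round 5 (k=9): L=183 R=85
Round 6 (k=21): L=85 R=183

Answer: 205,17 17,15 15,35 35,183 183,85 85,183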